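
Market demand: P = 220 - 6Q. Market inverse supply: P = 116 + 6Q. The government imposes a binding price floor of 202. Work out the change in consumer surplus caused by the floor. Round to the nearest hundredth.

Without the control, 220 - 6Q = 116 + 6Q so Q* = 8.6667 and P* = 168.
At P = 202, buyers demand (220 - 202)/6 = 3 while sellers would supply more, so the quantity traded is 3 at price 202.
CS goes from (1/2)(8.6667)(52) = 225.3333 to 27 (computed as (220 - 202)(3) - (1/2)(6)(3)^2), a change of -198.3333.

-198.33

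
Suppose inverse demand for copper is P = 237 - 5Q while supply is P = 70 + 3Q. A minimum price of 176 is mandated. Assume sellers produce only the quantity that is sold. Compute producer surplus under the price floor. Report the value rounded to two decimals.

Free-market equilibrium: 237 - 5Q = 70 + 3Q gives Q* = 20.875, P* = 132.625.
At P = 176, buyers demand (237 - 176)/5 = 12.2 while sellers would supply more, so the quantity traded is 12.2 at price 176.
The supply price at Q = 12.2 is 106.6. PS is the trapezoid between 176 and supply over [0, 12.2]: (1/2)[(176 - 70) + (176 - 106.6)](12.2) = 1069.94.

1069.94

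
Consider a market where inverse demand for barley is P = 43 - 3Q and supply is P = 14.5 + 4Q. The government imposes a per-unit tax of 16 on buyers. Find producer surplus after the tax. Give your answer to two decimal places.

6.38

Pre-tax equilibrium: 43 - 3Q = 14.5 + 4Q gives Q* = 4.0714, P* = 30.7857.
A tax on buyers shifts demand down by 16: (43 - 16) - 3Q = 14.5 + 4Q, so Q_t = 1.7857. Buyers pay P_b = 37.6429; sellers receive P_s = P_b - 16 = 21.6429.
PS = (1/2)(Q_t)(P_s - 14.5) = (1/2)(1.7857)(7.1429) = 6.3776.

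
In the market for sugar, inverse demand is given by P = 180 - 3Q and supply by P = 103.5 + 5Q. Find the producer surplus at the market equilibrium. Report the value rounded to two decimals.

228.60

Set 180 - 3Q = 103.5 + 5Q, which gives 76.5 = 8Q, so Q* = 9.5625 and P* = 180 - 3(9.5625) = 151.3125.
PS is the area between P* and the supply curve from 0 to Q*: (1/2)(9.5625)(47.8125) = 228.6035.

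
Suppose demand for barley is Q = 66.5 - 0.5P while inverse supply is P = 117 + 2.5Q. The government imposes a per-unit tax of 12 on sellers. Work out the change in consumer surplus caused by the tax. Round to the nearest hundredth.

-11.85

Rewriting demand in inverse form: P = 133 - 2Q.
Without the tax, 133 - 2Q = 117 + 2.5Q so Q* = 3.5556 and P* = 125.8889.
With the tax, sellers need 12 more per unit: 133 - 2Q = 117 + 2.5Q + 12, so Q_t = 0.8889. Buyers pay P_b = 131.2222; sellers receive P_s = P_b - 12 = 119.2222.
CS falls from (1/2)(3.5556)(7.1111) = 12.642 to (1/2)(0.8889)(1.7778) = 0.7901, a change of -11.8519.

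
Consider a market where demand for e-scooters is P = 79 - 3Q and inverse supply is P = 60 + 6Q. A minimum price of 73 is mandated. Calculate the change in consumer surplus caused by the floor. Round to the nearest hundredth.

Free-market equilibrium: 79 - 3Q = 60 + 6Q gives Q* = 2.1111, P* = 72.6667.
At P = 73, buyers demand (79 - 73)/3 = 2 while sellers would supply more, so the quantity traded is 2 at price 73.
CS goes from (1/2)(2.1111)(6.3333) = 6.6852 to 6 (computed as (79 - 73)(2) - (1/2)(3)(2)^2), a change of -0.6852.

-0.69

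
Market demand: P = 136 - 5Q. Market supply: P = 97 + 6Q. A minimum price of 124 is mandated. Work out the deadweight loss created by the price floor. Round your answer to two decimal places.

Free-market equilibrium: 136 - 5Q = 97 + 6Q gives Q* = 3.5455, P* = 118.2727.
At the floor price 124, quantity demanded is (136 - 124)/5 = 2.4; demand is the short side, so Q = 2.4 trades at P = 124.
At Q = 2.4 the demand price is 124 and the supply price is 111.4. Deadweight loss is the triangle between the curves from 2.4 to 3.5455: (1/2)(124 - 111.4)(3.5455 - 2.4) = 7.2164.

7.22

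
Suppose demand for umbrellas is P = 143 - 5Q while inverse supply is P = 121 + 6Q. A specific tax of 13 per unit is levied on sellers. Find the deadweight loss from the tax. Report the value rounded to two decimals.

7.68

Without the tax, 143 - 5Q = 121 + 6Q so Q* = 2 and P* = 133.
With the tax, sellers need 13 more per unit: 143 - 5Q = 121 + 6Q + 13, so Q_t = 0.8182. Buyers pay P_b = 138.9091; sellers receive P_s = P_b - 13 = 125.9091.
Deadweight loss is the triangle between the curves from Q_t to Q*: (1/2)(2 - 0.8182)(13) = 7.6818.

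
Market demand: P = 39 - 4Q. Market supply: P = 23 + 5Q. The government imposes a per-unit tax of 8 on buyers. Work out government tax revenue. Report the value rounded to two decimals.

Without the tax, 39 - 4Q = 23 + 5Q so Q* = 1.7778 and P* = 31.8889.
A tax on buyers shifts demand down by 8: (39 - 8) - 4Q = 23 + 5Q, so Q_t = 0.8889. Buyers pay P_b = 35.4444; sellers receive P_s = P_b - 8 = 27.4444.
Revenue is the tax times quantity traded: 8 x 0.8889 = 7.1111.

7.11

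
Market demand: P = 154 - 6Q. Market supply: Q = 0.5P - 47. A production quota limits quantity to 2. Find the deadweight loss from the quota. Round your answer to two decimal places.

Rewriting supply in inverse form: P = 94 + 2Q.
Unrestricted equilibrium: Q* = (154 - 94)/(6 + 2) = 7.5.
At Q = 2 the demand price is 154 - 6(2) = 142 and the supply price is 94 + 2(2) = 98.
DWL = (1/2)(gap between curves at 2) x (Q* - 2) = (1/2)(44)(5.5) = 121.

121.00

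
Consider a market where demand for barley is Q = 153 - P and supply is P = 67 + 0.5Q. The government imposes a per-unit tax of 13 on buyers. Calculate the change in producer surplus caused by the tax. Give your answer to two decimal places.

-229.67

Rewriting demand in inverse form: P = 153 - Q.
Pre-tax equilibrium: 153 - Q = 67 + 0.5Q gives Q* = 57.3333, P* = 95.6667.
With the tax, buyers' net willingness to pay falls by 13: (153 - 13) - Q = 67 + 0.5Q, so Q_t = 48.6667. Buyers pay P_b = 104.3333; sellers receive P_s = P_b - 13 = 91.3333.
Producers lose the trapezoid between P_s and P* out to Q_t plus the triangle from Q_t to Q*: change in PS = 592.1111 - 821.7778 = -229.6667.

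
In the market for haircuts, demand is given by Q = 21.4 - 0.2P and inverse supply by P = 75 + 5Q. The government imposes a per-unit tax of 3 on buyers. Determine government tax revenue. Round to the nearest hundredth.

8.70

Rewriting demand in inverse form: P = 107 - 5Q.
Without the tax, 107 - 5Q = 75 + 5Q so Q* = 3.2 and P* = 91.
With the tax, buyers' net willingness to pay falls by 3: (107 - 3) - 5Q = 75 + 5Q, so Q_t = 2.9. Buyers pay P_b = 92.5; sellers receive P_s = P_b - 3 = 89.5.
Tax revenue = t x Q_t = 3 x 2.9 = 8.7.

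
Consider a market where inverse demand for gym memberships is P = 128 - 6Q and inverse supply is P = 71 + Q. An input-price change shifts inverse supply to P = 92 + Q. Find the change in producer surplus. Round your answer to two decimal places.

Initial equilibrium: Q_0 = 8.1429, P_0 = 79.1429; CS_0 = (1/2)(8.1429)(48.8571) = 198.9184, PS_0 = (1/2)(8.1429)(8.1429) = 33.1531.
New equilibrium: 128 - 6Q = 92 + Q gives Q_1 = 5.1429, P_1 = 97.1429; CS_1 = 79.3469, PS_1 = 13.2245.
Change in producer surplus = 13.2245 - 33.1531 = -19.9286.

-19.93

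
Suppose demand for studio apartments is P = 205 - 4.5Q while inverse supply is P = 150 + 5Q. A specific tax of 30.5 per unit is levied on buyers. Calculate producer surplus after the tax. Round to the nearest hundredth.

Pre-tax equilibrium: 205 - 4.5Q = 150 + 5Q gives Q* = 5.7895, P* = 178.9474.
With the tax, buyers' net willingness to pay falls by 30.5: (205 - 30.5) - 4.5Q = 150 + 5Q, so Q_t = 2.5789. Buyers pay P_b = 193.3947; sellers receive P_s = P_b - 30.5 = 162.8947.
Producer surplus is the triangle above supply below P_s: (1/2)(2.5789)(162.8947 - 150) = 16.6274.

16.63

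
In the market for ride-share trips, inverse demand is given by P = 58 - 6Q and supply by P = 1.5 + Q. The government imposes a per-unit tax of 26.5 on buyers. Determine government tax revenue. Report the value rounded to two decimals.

Without the tax, 58 - 6Q = 1.5 + Q so Q* = 8.0714 and P* = 9.5714.
With the tax, buyers' net willingness to pay falls by 26.5: (58 - 26.5) - 6Q = 1.5 + Q, so Q_t = 4.2857. Buyers pay P_b = 32.2857; sellers receive P_s = P_b - 26.5 = 5.7857.
Revenue is the tax times quantity traded: 26.5 x 4.2857 = 113.5714.

113.57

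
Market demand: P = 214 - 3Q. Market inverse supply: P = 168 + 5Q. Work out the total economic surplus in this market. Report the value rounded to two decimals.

Setting demand equal to supply, 46 = 8Q, so Q* = 5.75 and P* = 196.75.
Total surplus is the full triangle between the curves from 0 to Q*: (1/2)(5.75)(214 - 168) = 132.25.

132.25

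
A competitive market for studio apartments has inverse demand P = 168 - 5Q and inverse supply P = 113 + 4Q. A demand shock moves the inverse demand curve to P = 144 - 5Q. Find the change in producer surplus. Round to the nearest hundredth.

Initial equilibrium: Q_0 = 6.1111, P_0 = 137.4444; CS_0 = (1/2)(6.1111)(30.5556) = 93.3642, PS_0 = (1/2)(6.1111)(24.4444) = 74.6914.
New equilibrium: 144 - 5Q = 113 + 4Q gives Q_1 = 3.4444, P_1 = 126.7778; CS_1 = 29.6605, PS_1 = 23.7284.
Change in producer surplus = 23.7284 - 74.6914 = -50.963.

-50.96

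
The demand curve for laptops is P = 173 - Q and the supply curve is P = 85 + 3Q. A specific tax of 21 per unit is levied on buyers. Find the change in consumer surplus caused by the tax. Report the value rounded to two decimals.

Pre-tax equilibrium: 173 - Q = 85 + 3Q gives Q* = 22, P* = 151.
With the tax, buyers' net willingness to pay falls by 21: (173 - 21) - Q = 85 + 3Q, so Q_t = 16.75. Buyers pay P_b = 156.25; sellers receive P_s = P_b - 21 = 135.25.
CS falls from (1/2)(22)(22) = 242 to (1/2)(16.75)(16.75) = 140.2812, a change of -101.7188.

-101.72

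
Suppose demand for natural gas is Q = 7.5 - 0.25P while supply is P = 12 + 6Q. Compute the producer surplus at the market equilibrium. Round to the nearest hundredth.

9.72

Rewriting demand in inverse form: P = 30 - 4Q.
Equilibrium: 30 - 4Q = 12 + 6Q, so Q* = 1.8 and P* = 22.8.
The supply curve's price intercept is 12, so PS = (1/2)(Q*)(P* - 12) = (1/2)(1.8)(10.8) = 9.72.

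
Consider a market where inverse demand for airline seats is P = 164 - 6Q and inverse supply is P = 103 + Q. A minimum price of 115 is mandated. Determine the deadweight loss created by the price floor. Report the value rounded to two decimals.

Free-market equilibrium: 164 - 6Q = 103 + Q gives Q* = 8.7143, P* = 111.7143.
At the floor price 115, quantity demanded is (164 - 115)/6 = 8.1667; demand is the short side, so Q = 8.1667 trades at P = 115.
The lost-trades triangle has base Q* - 8.1667 = 0.5476 and height equal to the gap between the curves at Q = 8.1667, which is 115 - 111.1667 = 3.8333. DWL = (1/2)(0.5476)(3.8333) = 1.0496.

1.05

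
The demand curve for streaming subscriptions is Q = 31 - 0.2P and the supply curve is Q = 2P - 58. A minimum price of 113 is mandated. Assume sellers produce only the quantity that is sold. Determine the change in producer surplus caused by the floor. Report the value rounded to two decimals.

556.75

Rewriting demand in inverse form: P = 155 - 5Q.
Rewriting supply in inverse form: P = 29 + 0.5Q.
Free-market equilibrium: 155 - 5Q = 29 + 0.5Q gives Q* = 22.9091, P* = 40.4545.
At the floor price 113, quantity demanded is (155 - 113)/5 = 8.4; demand is the short side, so Q = 8.4 trades at P = 113.
PS goes from (1/2)(22.9091)(11.4545) = 131.2066 to 687.96 (computed as (113 - 29)(8.4) - (1/2)(0.5)(8.4)^2), a change of 556.7534.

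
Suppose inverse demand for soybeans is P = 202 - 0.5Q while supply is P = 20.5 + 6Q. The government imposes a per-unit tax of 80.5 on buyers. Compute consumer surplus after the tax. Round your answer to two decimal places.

60.36

Pre-tax equilibrium: 202 - 0.5Q = 20.5 + 6Q gives Q* = 27.9231, P* = 188.0385.
With the tax, buyers' net willingness to pay falls by 80.5: (202 - 80.5) - 0.5Q = 20.5 + 6Q, so Q_t = 15.5385. Buyers pay P_b = 194.2308; sellers receive P_s = P_b - 80.5 = 113.7308.
CS = (1/2)(Q_t)(202 - P_b) = (1/2)(15.5385)(7.7692) = 60.3609.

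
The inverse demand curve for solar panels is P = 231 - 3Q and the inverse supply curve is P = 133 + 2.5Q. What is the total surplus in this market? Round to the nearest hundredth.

Set 231 - 3Q = 133 + 2.5Q, which gives 98 = 5.5Q, so Q* = 17.8182 and P* = 231 - 3(17.8182) = 177.5455.
CS = (1/2)(17.8182)(53.4545) = 476.2314 and PS = (1/2)(17.8182)(44.5455) = 396.8595, so total surplus = 873.0909.

873.09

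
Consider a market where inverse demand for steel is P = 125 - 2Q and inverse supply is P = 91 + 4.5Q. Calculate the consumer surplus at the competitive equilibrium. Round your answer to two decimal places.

27.36

Setting demand equal to supply, 34 = 6.5Q, so Q* = 5.2308 and P* = 114.5385.
The demand choke price is 125, so CS = (1/2)(Q*)(125 - P*) = (1/2)(5.2308)(10.4615) = 27.3609.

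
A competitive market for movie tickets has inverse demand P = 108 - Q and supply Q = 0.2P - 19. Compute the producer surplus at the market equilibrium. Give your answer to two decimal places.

11.74

Rewriting supply in inverse form: P = 95 + 5Q.
Set 108 - Q = 95 + 5Q, which gives 13 = 6Q, so Q* = 2.1667 and P* = 108 - (2.1667) = 105.8333.
Producer surplus is the triangle above supply below P*: (1/2)(2.1667)(105.8333 - 95) = (1/2)(2.1667)(10.8333) = 11.7361.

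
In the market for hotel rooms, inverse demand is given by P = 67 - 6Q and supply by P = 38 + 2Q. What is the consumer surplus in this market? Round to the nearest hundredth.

Set 67 - 6Q = 38 + 2Q, which gives 29 = 8Q, so Q* = 3.625 and P* = 67 - 6(3.625) = 45.25.
Consumer surplus is the triangle under demand above P*: (1/2)(3.625)(67 - 45.25) = (1/2)(3.625)(21.75) = 39.4219.

39.42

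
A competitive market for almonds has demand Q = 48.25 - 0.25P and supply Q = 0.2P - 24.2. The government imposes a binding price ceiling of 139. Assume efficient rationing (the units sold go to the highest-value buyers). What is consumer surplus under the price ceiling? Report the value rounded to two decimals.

Rewriting demand in inverse form: P = 193 - 4Q.
Rewriting supply in inverse form: P = 121 + 5Q.
Without the control, 193 - 4Q = 121 + 5Q so Q* = 8 and P* = 161.
At P = 139, sellers supply (139 - 121)/5 = 3.6 while buyers want more, so the quantity traded is 3.6 at price 139.
The demand price at Q = 3.6 is 178.6. CS is the trapezoid between demand and 139 over [0, 3.6]: (1/2)[(193 - 139) + (178.6 - 139)](3.6) = 168.48.

168.48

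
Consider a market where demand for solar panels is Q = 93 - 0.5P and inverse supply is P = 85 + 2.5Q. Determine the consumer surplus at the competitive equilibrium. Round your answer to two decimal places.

Rewriting demand in inverse form: P = 186 - 2Q.
Set 186 - 2Q = 85 + 2.5Q, which gives 101 = 4.5Q, so Q* = 22.4444 and P* = 186 - 2(22.4444) = 141.1111.
Consumer surplus is the triangle under demand above P*: (1/2)(22.4444)(186 - 141.1111) = (1/2)(22.4444)(44.8889) = 503.7531.

503.75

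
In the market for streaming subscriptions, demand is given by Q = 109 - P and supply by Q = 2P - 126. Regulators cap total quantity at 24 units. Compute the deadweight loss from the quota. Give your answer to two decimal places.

Rewriting demand in inverse form: P = 109 - Q.
Rewriting supply in inverse form: P = 63 + 0.5Q.
Unrestricted equilibrium: Q* = (109 - 63)/(1 + 0.5) = 30.6667.
At Q = 24 the demand price is 109 - (24) = 85 and the supply price is 63 + 0.5(24) = 75.
DWL = (1/2)(gap between curves at 24) x (Q* - 24) = (1/2)(10)(6.6667) = 33.3333.

33.33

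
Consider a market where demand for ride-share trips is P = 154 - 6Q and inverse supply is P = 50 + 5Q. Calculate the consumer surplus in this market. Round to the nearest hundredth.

Set 154 - 6Q = 50 + 5Q, which gives 104 = 11Q, so Q* = 9.4545 and P* = 154 - 6(9.4545) = 97.2727.
The demand choke price is 154, so CS = (1/2)(Q*)(154 - P*) = (1/2)(9.4545)(56.7273) = 268.1653.

268.17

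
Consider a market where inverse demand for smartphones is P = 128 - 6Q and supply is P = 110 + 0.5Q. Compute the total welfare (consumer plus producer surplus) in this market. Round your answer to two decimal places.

Setting demand equal to supply, 18 = 6.5Q, so Q* = 2.7692 and P* = 111.3846.
CS = (1/2)(2.7692)(16.6154) = 23.0059 and PS = (1/2)(2.7692)(1.3846) = 1.9172, so total surplus = 24.9231.

24.92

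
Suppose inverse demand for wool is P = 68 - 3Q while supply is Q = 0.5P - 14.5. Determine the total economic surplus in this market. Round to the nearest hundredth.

Rewriting supply in inverse form: P = 29 + 2Q.
Set 68 - 3Q = 29 + 2Q, which gives 39 = 5Q, so Q* = 7.8 and P* = 68 - 3(7.8) = 44.6.
Total surplus is the full triangle between the curves from 0 to Q*: (1/2)(7.8)(68 - 29) = 152.1.

152.10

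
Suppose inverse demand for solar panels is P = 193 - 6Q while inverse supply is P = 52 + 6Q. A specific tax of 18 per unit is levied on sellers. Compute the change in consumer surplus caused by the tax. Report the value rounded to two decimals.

-99.00

Pre-tax equilibrium: 193 - 6Q = 52 + 6Q gives Q* = 11.75, P* = 122.5.
A tax on sellers shifts supply up by 18: 193 - 6Q = 52 + 6Q + 18, so Q_t = 10.25. Buyers pay P_b = 131.5; sellers receive P_s = P_b - 18 = 113.5.
Consumers lose the trapezoid between P* and P_b out to Q_t plus the triangle from Q_t to Q*: change in CS = 315.1875 - 414.1875 = -99.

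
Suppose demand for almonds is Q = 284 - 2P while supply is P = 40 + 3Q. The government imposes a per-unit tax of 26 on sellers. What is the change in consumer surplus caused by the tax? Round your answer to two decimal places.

-94.45

Rewriting demand in inverse form: P = 142 - 0.5Q.
Without the tax, 142 - 0.5Q = 40 + 3Q so Q* = 29.1429 and P* = 127.4286.
With the tax, sellers need 26 more per unit: 142 - 0.5Q = 40 + 3Q + 26, so Q_t = 21.7143. Buyers pay P_b = 131.1429; sellers receive P_s = P_b - 26 = 105.1429.
Consumers lose the trapezoid between P* and P_b out to Q_t plus the triangle from Q_t to Q*: change in CS = 117.8776 - 212.3265 = -94.449.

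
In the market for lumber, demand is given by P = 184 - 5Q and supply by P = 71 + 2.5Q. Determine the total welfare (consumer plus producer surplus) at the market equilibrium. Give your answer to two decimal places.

851.27

Set 184 - 5Q = 71 + 2.5Q, which gives 113 = 7.5Q, so Q* = 15.0667 and P* = 184 - 5(15.0667) = 108.6667.
CS = (1/2)(15.0667)(75.3333) = 567.5111 and PS = (1/2)(15.0667)(37.6667) = 283.7556, so total surplus = 851.2667.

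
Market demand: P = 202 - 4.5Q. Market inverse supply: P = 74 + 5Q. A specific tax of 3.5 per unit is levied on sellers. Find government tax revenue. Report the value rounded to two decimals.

45.87

Without the tax, 202 - 4.5Q = 74 + 5Q so Q* = 13.4737 and P* = 141.3684.
A tax on sellers shifts supply up by 3.5: 202 - 4.5Q = 74 + 5Q + 3.5, so Q_t = 13.1053. Buyers pay P_b = 143.0263; sellers receive P_s = P_b - 3.5 = 139.5263.
Tax revenue = t x Q_t = 3.5 x 13.1053 = 45.8684.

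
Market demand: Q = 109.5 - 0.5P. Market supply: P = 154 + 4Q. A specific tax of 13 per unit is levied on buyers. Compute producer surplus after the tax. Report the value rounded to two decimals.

150.22

Rewriting demand in inverse form: P = 219 - 2Q.
Without the tax, 219 - 2Q = 154 + 4Q so Q* = 10.8333 and P* = 197.3333.
A tax on buyers shifts demand down by 13: (219 - 13) - 2Q = 154 + 4Q, so Q_t = 8.6667. Buyers pay P_b = 201.6667; sellers receive P_s = P_b - 13 = 188.6667.
PS = (1/2)(Q_t)(P_s - 154) = (1/2)(8.6667)(34.6667) = 150.2222.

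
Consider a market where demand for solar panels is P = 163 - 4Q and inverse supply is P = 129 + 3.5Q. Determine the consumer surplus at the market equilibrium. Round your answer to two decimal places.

Setting demand equal to supply, 34 = 7.5Q, so Q* = 4.5333 and P* = 144.8667.
The demand choke price is 163, so CS = (1/2)(Q*)(163 - P*) = (1/2)(4.5333)(18.1333) = 41.1022.

41.10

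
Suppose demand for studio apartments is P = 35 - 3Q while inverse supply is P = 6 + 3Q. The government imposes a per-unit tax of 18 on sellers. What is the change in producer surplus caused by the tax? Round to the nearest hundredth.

Without the tax, 35 - 3Q = 6 + 3Q so Q* = 4.8333 and P* = 20.5.
With the tax, sellers need 18 more per unit: 35 - 3Q = 6 + 3Q + 18, so Q_t = 1.8333. Buyers pay P_b = 29.5; sellers receive P_s = P_b - 18 = 11.5.
Producers lose the trapezoid between P_s and P* out to Q_t plus the triangle from Q_t to Q*: change in PS = 5.0417 - 35.0417 = -30.

-30.00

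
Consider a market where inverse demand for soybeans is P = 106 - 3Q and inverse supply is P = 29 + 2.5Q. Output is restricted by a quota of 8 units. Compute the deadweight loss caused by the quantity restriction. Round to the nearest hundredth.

Without the quota, 106 - 3Q = 29 + 2.5Q gives Q* = 14.
At Q = 8 the demand price is 106 - 3(8) = 82 and the supply price is 29 + 2.5(8) = 49.
DWL = (1/2)(gap between curves at 8) x (Q* - 8) = (1/2)(33)(6) = 99.

99.00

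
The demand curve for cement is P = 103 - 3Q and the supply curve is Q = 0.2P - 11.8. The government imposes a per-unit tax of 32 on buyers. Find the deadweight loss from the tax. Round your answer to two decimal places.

64.00

Rewriting supply in inverse form: P = 59 + 5Q.
Pre-tax equilibrium: 103 - 3Q = 59 + 5Q gives Q* = 5.5, P* = 86.5.
A tax on buyers shifts demand down by 32: (103 - 32) - 3Q = 59 + 5Q, so Q_t = 1.5. Buyers pay P_b = 98.5; sellers receive P_s = P_b - 32 = 66.5.
The welfare triangle lost has base Q* - Q_t = 4 and height t = 32, so DWL = (1/2)(4)(32) = 64.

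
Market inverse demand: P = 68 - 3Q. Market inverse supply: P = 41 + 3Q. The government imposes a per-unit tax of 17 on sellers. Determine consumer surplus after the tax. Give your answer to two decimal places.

Pre-tax equilibrium: 68 - 3Q = 41 + 3Q gives Q* = 4.5, P* = 54.5.
A tax on sellers shifts supply up by 17: 68 - 3Q = 41 + 3Q + 17, so Q_t = 1.6667. Buyers pay P_b = 63; sellers receive P_s = P_b - 17 = 46.
CS = (1/2)(Q_t)(68 - P_b) = (1/2)(1.6667)(5) = 4.1667.

4.17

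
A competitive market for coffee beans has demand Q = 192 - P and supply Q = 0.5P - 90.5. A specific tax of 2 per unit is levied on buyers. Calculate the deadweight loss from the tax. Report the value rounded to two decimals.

0.67

Rewriting demand in inverse form: P = 192 - Q.
Rewriting supply in inverse form: P = 181 + 2Q.
Without the tax, 192 - Q = 181 + 2Q so Q* = 3.6667 and P* = 188.3333.
A tax on buyers shifts demand down by 2: (192 - 2) - Q = 181 + 2Q, so Q_t = 3. Buyers pay P_b = 189; sellers receive P_s = P_b - 2 = 187.
The welfare triangle lost has base Q* - Q_t = 0.6667 and height t = 2, so DWL = (1/2)(0.6667)(2) = 0.6667.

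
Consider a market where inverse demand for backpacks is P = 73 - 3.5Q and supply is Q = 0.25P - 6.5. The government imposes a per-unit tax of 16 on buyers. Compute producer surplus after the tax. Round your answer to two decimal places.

34.17

Rewriting supply in inverse form: P = 26 + 4Q.
Without the tax, 73 - 3.5Q = 26 + 4Q so Q* = 6.2667 and P* = 51.0667.
With the tax, buyers' net willingness to pay falls by 16: (73 - 16) - 3.5Q = 26 + 4Q, so Q_t = 4.1333. Buyers pay P_b = 58.5333; sellers receive P_s = P_b - 16 = 42.5333.
PS = (1/2)(Q_t)(P_s - 26) = (1/2)(4.1333)(16.5333) = 34.1689.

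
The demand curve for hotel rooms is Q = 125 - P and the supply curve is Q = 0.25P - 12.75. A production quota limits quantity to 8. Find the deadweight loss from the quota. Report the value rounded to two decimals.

115.60

Rewriting demand in inverse form: P = 125 - Q.
Rewriting supply in inverse form: P = 51 + 4Q.
Without the quota, 125 - Q = 51 + 4Q gives Q* = 14.8.
At Q = 8 the demand price is 125 - (8) = 117 and the supply price is 51 + 4(8) = 83.
DWL = (1/2)(gap between curves at 8) x (Q* - 8) = (1/2)(34)(6.8) = 115.6.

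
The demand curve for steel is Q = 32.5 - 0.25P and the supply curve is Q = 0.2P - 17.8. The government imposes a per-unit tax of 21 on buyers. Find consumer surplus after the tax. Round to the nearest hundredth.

9.88

Rewriting demand in inverse form: P = 130 - 4Q.
Rewriting supply in inverse form: P = 89 + 5Q.
Without the tax, 130 - 4Q = 89 + 5Q so Q* = 4.5556 and P* = 111.7778.
A tax on buyers shifts demand down by 21: (130 - 21) - 4Q = 89 + 5Q, so Q_t = 2.2222. Buyers pay P_b = 121.1111; sellers receive P_s = P_b - 21 = 100.1111.
Consumer surplus is the triangle under demand above P_b: (1/2)(2.2222)(130 - 121.1111) = 9.8765.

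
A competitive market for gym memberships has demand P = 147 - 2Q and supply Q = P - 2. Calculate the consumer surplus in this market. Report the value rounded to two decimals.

2336.11

Rewriting supply in inverse form: P = 2 + Q.
Setting demand equal to supply, 145 = 3Q, so Q* = 48.3333 and P* = 50.3333.
CS is the area between the demand curve and P* from 0 to Q*: (1/2)(48.3333)(96.6667) = 2336.1111.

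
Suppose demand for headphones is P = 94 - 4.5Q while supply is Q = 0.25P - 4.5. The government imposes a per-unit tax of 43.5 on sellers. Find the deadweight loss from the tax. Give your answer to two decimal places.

Rewriting supply in inverse form: P = 18 + 4Q.
Pre-tax equilibrium: 94 - 4.5Q = 18 + 4Q gives Q* = 8.9412, P* = 53.7647.
With the tax, sellers need 43.5 more per unit: 94 - 4.5Q = 18 + 4Q + 43.5, so Q_t = 3.8235. Buyers pay P_b = 76.7941; sellers receive P_s = P_b - 43.5 = 33.2941.
The welfare triangle lost has base Q* - Q_t = 5.1176 and height t = 43.5, so DWL = (1/2)(5.1176)(43.5) = 111.3088.

111.31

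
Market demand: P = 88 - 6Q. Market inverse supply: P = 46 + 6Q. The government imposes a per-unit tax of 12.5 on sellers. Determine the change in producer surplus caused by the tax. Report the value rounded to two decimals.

Without the tax, 88 - 6Q = 46 + 6Q so Q* = 3.5 and P* = 67.
With the tax, sellers need 12.5 more per unit: 88 - 6Q = 46 + 6Q + 12.5, so Q_t = 2.4583. Buyers pay P_b = 73.25; sellers receive P_s = P_b - 12.5 = 60.75.
PS falls from (1/2)(3.5)(21) = 36.75 to (1/2)(2.4583)(14.75) = 18.1302, a change of -18.6198.

-18.62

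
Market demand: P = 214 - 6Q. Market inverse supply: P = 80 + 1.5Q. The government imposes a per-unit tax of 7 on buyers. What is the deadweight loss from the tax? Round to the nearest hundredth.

Pre-tax equilibrium: 214 - 6Q = 80 + 1.5Q gives Q* = 17.8667, P* = 106.8.
With the tax, buyers' net willingness to pay falls by 7: (214 - 7) - 6Q = 80 + 1.5Q, so Q_t = 16.9333. Buyers pay P_b = 112.4; sellers receive P_s = P_b - 7 = 105.4.
Deadweight loss is the triangle between the curves from Q_t to Q*: (1/2)(17.8667 - 16.9333)(7) = 3.2667.

3.27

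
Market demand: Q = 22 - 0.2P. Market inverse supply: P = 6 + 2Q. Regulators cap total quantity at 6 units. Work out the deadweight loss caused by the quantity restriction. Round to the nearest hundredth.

Rewriting demand in inverse form: P = 110 - 5Q.
Without the quota, 110 - 5Q = 6 + 2Q gives Q* = 14.8571.
At Q = 6 the demand price is 110 - 5(6) = 80 and the supply price is 6 + 2(6) = 18.
DWL = (1/2)(gap between curves at 6) x (Q* - 6) = (1/2)(62)(8.8571) = 274.5714.

274.57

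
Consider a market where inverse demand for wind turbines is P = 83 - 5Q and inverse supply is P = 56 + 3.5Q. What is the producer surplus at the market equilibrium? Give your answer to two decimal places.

Equilibrium: 83 - 5Q = 56 + 3.5Q, so Q* = 3.1765 and P* = 67.1176.
PS is the area between P* and the supply curve from 0 to Q*: (1/2)(3.1765)(11.1176) = 17.6574.

17.66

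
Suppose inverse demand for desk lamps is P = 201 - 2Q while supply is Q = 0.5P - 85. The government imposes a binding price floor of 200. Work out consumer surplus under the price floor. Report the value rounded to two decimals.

Rewriting supply in inverse form: P = 170 + 2Q.
Without the control, 201 - 2Q = 170 + 2Q so Q* = 7.75 and P* = 185.5.
At the floor price 200, quantity demanded is (201 - 200)/2 = 0.5; demand is the short side, so Q = 0.5 trades at P = 200.
CS is the triangle under demand above 200: (1/2)(0.5)(201 - 200) = 0.25.

0.25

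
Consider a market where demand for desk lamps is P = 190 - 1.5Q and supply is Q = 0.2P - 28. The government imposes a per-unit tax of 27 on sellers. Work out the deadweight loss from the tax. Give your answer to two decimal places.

56.08

Rewriting supply in inverse form: P = 140 + 5Q.
Without the tax, 190 - 1.5Q = 140 + 5Q so Q* = 7.6923 and P* = 178.4615.
A tax on sellers shifts supply up by 27: 190 - 1.5Q = 140 + 5Q + 27, so Q_t = 3.5385. Buyers pay P_b = 184.6923; sellers receive P_s = P_b - 27 = 157.6923.
Deadweight loss is the triangle between the curves from Q_t to Q*: (1/2)(7.6923 - 3.5385)(27) = 56.0769.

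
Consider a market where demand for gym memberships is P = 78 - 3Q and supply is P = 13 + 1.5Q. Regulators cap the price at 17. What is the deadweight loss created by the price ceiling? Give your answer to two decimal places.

Without the control, 78 - 3Q = 13 + 1.5Q so Q* = 14.4444 and P* = 34.6667.
At P = 17, sellers supply (17 - 13)/1.5 = 2.6667 while buyers want more, so the quantity traded is 2.6667 at price 17.
The lost-trades triangle has base Q* - 2.6667 = 11.7778 and height equal to the gap between the curves at Q = 2.6667, which is 70 - 17 = 53. DWL = (1/2)(11.7778)(53) = 312.1111.

312.11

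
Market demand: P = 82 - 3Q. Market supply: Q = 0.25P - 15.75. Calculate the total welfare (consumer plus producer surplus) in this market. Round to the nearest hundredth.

Rewriting supply in inverse form: P = 63 + 4Q.
Equilibrium: 82 - 3Q = 63 + 4Q, so Q* = 2.7143 and P* = 73.8571.
CS = (1/2)(2.7143)(8.1429) = 11.051 and PS = (1/2)(2.7143)(10.8571) = 14.7347, so total surplus = 25.7857.

25.79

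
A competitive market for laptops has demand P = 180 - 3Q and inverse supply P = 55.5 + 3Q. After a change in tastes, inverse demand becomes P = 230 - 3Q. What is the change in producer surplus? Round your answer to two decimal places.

622.92

Initial equilibrium: Q_0 = 20.75, P_0 = 117.75; CS_0 = (1/2)(20.75)(62.25) = 645.8438, PS_0 = (1/2)(20.75)(62.25) = 645.8438.
New equilibrium: 230 - 3Q = 55.5 + 3Q gives Q_1 = 29.0833, P_1 = 142.75; CS_1 = 1268.7604, PS_1 = 1268.7604.
Change in producer surplus = 1268.7604 - 645.8438 = 622.9167.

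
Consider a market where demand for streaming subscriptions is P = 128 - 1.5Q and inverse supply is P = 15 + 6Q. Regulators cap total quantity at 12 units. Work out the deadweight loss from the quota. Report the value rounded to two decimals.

Without the quota, 128 - 1.5Q = 15 + 6Q gives Q* = 15.0667.
At Q = 12 the demand price is 128 - 1.5(12) = 110 and the supply price is 15 + 6(12) = 87.
Deadweight loss is the triangle between the curves from 12 to 15.0667: (1/2)(110 - 87)(15.0667 - 12) = 35.2667.

35.27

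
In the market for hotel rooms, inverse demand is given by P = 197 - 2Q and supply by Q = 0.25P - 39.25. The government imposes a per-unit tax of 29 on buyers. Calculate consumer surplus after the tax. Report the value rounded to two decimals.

Rewriting supply in inverse form: P = 157 + 4Q.
Without the tax, 197 - 2Q = 157 + 4Q so Q* = 6.6667 and P* = 183.6667.
A tax on buyers shifts demand down by 29: (197 - 29) - 2Q = 157 + 4Q, so Q_t = 1.8333. Buyers pay P_b = 193.3333; sellers receive P_s = P_b - 29 = 164.3333.
CS = (1/2)(Q_t)(197 - P_b) = (1/2)(1.8333)(3.6667) = 3.3611.

3.36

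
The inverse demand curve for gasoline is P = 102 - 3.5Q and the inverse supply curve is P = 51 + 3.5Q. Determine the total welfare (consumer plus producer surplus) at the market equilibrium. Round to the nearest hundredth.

185.79

Equilibrium: 102 - 3.5Q = 51 + 3.5Q, so Q* = 7.2857 and P* = 76.5.
Total surplus is the full triangle between the curves from 0 to Q*: (1/2)(7.2857)(102 - 51) = 185.7857.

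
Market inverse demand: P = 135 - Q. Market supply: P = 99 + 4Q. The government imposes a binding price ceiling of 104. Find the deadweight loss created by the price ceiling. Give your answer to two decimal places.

Free-market equilibrium: 135 - Q = 99 + 4Q gives Q* = 7.2, P* = 127.8.
At the ceiling price 104, quantity supplied is (104 - 99)/4 = 1.25; supply is the short side, so Q = 1.25 trades at P = 104.
The lost-trades triangle has base Q* - 1.25 = 5.95 and height equal to the gap between the curves at Q = 1.25, which is 133.75 - 104 = 29.75. DWL = (1/2)(5.95)(29.75) = 88.5062.

88.51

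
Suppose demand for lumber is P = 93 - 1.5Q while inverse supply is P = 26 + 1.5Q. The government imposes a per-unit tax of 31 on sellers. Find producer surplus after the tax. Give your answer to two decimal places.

108.00

Pre-tax equilibrium: 93 - 1.5Q = 26 + 1.5Q gives Q* = 22.3333, P* = 59.5.
A tax on sellers shifts supply up by 31: 93 - 1.5Q = 26 + 1.5Q + 31, so Q_t = 12. Buyers pay P_b = 75; sellers receive P_s = P_b - 31 = 44.
PS = (1/2)(Q_t)(P_s - 26) = (1/2)(12)(18) = 108.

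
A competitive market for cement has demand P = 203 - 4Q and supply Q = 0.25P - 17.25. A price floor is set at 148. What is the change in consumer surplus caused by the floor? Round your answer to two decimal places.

Rewriting supply in inverse form: P = 69 + 4Q.
Without the control, 203 - 4Q = 69 + 4Q so Q* = 16.75 and P* = 136.
At the floor price 148, quantity demanded is (203 - 148)/4 = 13.75; demand is the short side, so Q = 13.75 trades at P = 148.
CS goes from (1/2)(16.75)(67) = 561.125 to 378.125 (computed as (203 - 148)(13.75) - (1/2)(4)(13.75)^2), a change of -183.

-183.00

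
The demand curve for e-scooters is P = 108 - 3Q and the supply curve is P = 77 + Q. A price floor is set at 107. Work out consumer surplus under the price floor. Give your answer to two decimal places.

Free-market equilibrium: 108 - 3Q = 77 + Q gives Q* = 7.75, P* = 84.75.
At P = 107, buyers demand (108 - 107)/3 = 0.3333 while sellers would supply more, so the quantity traded is 0.3333 at price 107.
CS is the triangle under demand above 107: (1/2)(0.3333)(108 - 107) = 0.1667.

0.17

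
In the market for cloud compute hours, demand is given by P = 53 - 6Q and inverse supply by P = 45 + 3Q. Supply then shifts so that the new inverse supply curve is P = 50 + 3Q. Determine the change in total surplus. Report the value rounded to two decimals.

-3.06

Initial equilibrium: Q_0 = 0.8889, P_0 = 47.6667; CS_0 = (1/2)(0.8889)(5.3333) = 2.3704, PS_0 = (1/2)(0.8889)(2.6667) = 1.1852.
New equilibrium: 53 - 6Q = 50 + 3Q gives Q_1 = 0.3333, P_1 = 51; CS_1 = 0.3333, PS_1 = 0.1667.
Change in total surplus = (0.3333 + 0.1667) - (2.3704 + 1.1852) = -3.0556.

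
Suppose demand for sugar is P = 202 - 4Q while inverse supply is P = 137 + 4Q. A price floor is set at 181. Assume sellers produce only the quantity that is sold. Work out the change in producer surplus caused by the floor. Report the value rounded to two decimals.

43.84

Without the control, 202 - 4Q = 137 + 4Q so Q* = 8.125 and P* = 169.5.
At P = 181, buyers demand (202 - 181)/4 = 5.25 while sellers would supply more, so the quantity traded is 5.25 at price 181.
PS goes from (1/2)(8.125)(32.5) = 132.0312 to 175.875 (computed as (181 - 137)(5.25) - (1/2)(4)(5.25)^2), a change of 43.8438.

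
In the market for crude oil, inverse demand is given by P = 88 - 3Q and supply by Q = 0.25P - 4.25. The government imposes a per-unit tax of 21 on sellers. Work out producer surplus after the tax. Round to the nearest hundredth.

102.04

Rewriting supply in inverse form: P = 17 + 4Q.
Pre-tax equilibrium: 88 - 3Q = 17 + 4Q gives Q* = 10.1429, P* = 57.5714.
A tax on sellers shifts supply up by 21: 88 - 3Q = 17 + 4Q + 21, so Q_t = 7.1429. Buyers pay P_b = 66.5714; sellers receive P_s = P_b - 21 = 45.5714.
PS = (1/2)(Q_t)(P_s - 17) = (1/2)(7.1429)(28.5714) = 102.0408.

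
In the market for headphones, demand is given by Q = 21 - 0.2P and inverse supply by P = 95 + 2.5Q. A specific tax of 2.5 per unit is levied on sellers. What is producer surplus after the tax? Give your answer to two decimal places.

1.25

Rewriting demand in inverse form: P = 105 - 5Q.
Without the tax, 105 - 5Q = 95 + 2.5Q so Q* = 1.3333 and P* = 98.3333.
With the tax, sellers need 2.5 more per unit: 105 - 5Q = 95 + 2.5Q + 2.5, so Q_t = 1. Buyers pay P_b = 100; sellers receive P_s = P_b - 2.5 = 97.5.
Producer surplus is the triangle above supply below P_s: (1/2)(1)(97.5 - 95) = 1.25.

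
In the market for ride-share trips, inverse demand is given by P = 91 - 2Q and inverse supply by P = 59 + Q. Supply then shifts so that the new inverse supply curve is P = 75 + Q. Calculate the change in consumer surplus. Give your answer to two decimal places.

-85.33

Initial equilibrium: Q_0 = 10.6667, P_0 = 69.6667; CS_0 = (1/2)(10.6667)(21.3333) = 113.7778, PS_0 = (1/2)(10.6667)(10.6667) = 56.8889.
New equilibrium: 91 - 2Q = 75 + Q gives Q_1 = 5.3333, P_1 = 80.3333; CS_1 = 28.4444, PS_1 = 14.2222.
Change in consumer surplus = 28.4444 - 113.7778 = -85.3333.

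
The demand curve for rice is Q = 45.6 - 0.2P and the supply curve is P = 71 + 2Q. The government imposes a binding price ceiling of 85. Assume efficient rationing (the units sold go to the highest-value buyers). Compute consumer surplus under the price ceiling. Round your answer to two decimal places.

Rewriting demand in inverse form: P = 228 - 5Q.
Free-market equilibrium: 228 - 5Q = 71 + 2Q gives Q* = 22.4286, P* = 115.8571.
At P = 85, sellers supply (85 - 71)/2 = 7 while buyers want more, so the quantity traded is 7 at price 85.
The demand price at Q = 7 is 193. CS is the trapezoid between demand and 85 over [0, 7]: (1/2)[(228 - 85) + (193 - 85)](7) = 878.5.

878.50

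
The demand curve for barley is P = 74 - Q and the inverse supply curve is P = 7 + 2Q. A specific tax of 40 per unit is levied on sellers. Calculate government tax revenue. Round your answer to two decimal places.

Pre-tax equilibrium: 74 - Q = 7 + 2Q gives Q* = 22.3333, P* = 51.6667.
A tax on sellers shifts supply up by 40: 74 - Q = 7 + 2Q + 40, so Q_t = 9. Buyers pay P_b = 65; sellers receive P_s = P_b - 40 = 25.
Revenue is the tax times quantity traded: 40 x 9 = 360.

360.00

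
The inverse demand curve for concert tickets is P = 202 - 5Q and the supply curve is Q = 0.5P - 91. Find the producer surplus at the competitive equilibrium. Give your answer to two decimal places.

8.16

Rewriting supply in inverse form: P = 182 + 2Q.
Equilibrium: 202 - 5Q = 182 + 2Q, so Q* = 2.8571 and P* = 187.7143.
PS is the area between P* and the supply curve from 0 to Q*: (1/2)(2.8571)(5.7143) = 8.1633.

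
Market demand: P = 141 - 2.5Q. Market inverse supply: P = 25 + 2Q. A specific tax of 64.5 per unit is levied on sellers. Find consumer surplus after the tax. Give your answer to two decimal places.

163.72

Pre-tax equilibrium: 141 - 2.5Q = 25 + 2Q gives Q* = 25.7778, P* = 76.5556.
A tax on sellers shifts supply up by 64.5: 141 - 2.5Q = 25 + 2Q + 64.5, so Q_t = 11.4444. Buyers pay P_b = 112.3889; sellers receive P_s = P_b - 64.5 = 47.8889.
Consumer surplus is the triangle under demand above P_b: (1/2)(11.4444)(141 - 112.3889) = 163.7191.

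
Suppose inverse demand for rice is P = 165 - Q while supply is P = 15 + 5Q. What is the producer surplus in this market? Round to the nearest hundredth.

1562.50

Setting demand equal to supply, 150 = 6Q, so Q* = 25 and P* = 140.
The supply curve's price intercept is 15, so PS = (1/2)(Q*)(P* - 15) = (1/2)(25)(125) = 1562.5.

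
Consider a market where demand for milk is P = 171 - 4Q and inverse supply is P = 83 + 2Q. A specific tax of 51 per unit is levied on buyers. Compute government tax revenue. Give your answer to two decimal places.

Without the tax, 171 - 4Q = 83 + 2Q so Q* = 14.6667 and P* = 112.3333.
With the tax, buyers' net willingness to pay falls by 51: (171 - 51) - 4Q = 83 + 2Q, so Q_t = 6.1667. Buyers pay P_b = 146.3333; sellers receive P_s = P_b - 51 = 95.3333.
Revenue is the tax times quantity traded: 51 x 6.1667 = 314.5.

314.50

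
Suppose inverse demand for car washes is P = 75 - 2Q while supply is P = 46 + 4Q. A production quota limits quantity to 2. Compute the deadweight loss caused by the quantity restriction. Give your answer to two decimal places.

24.08

Unrestricted equilibrium: Q* = (75 - 46)/(2 + 4) = 4.8333.
At Q = 2 the demand price is 75 - 2(2) = 71 and the supply price is 46 + 4(2) = 54.
DWL = (1/2)(gap between curves at 2) x (Q* - 2) = (1/2)(17)(2.8333) = 24.0833.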